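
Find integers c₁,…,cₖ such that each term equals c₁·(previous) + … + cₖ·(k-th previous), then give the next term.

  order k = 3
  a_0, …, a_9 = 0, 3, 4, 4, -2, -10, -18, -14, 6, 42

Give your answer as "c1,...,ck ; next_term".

  a_3 = 1·4 + 0·3 + -2·0 = 4
  a_4 = 1·4 + 0·4 + -2·3 = -2
  a_5 = 1·-2 + 0·4 + -2·4 = -10
  a_6 = 1·-10 + 0·-2 + -2·4 = -18
  a_7 = 1·-18 + 0·-10 + -2·-2 = -14
  a_8 = 1·-14 + 0·-18 + -2·-10 = 6
  a_9 = 1·6 + 0·-14 + -2·-18 = 42
  a_10 = 1·42 + 0·6 + -2·-14 = 70

1,0,-2 ; 70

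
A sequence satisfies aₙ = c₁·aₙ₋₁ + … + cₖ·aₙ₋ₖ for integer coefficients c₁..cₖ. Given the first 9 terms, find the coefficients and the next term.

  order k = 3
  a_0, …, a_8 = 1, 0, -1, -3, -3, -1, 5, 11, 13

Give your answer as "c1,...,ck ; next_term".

1,0,-2 ; 3

  a_3 = 1·-1 + 0·0 + -2·1 = -3
  a_4 = 1·-3 + 0·-1 + -2·0 = -3
  a_5 = 1·-3 + 0·-3 + -2·-1 = -1
  a_6 = 1·-1 + 0·-3 + -2·-3 = 5
  a_7 = 1·5 + 0·-1 + -2·-3 = 11
  a_8 = 1·11 + 0·5 + -2·-1 = 13
  a_9 = 1·13 + 0·11 + -2·5 = 3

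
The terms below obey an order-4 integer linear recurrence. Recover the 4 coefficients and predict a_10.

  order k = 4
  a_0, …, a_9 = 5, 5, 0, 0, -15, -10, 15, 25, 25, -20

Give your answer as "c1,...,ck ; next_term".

  a_4 = 0·0 + -1·0 + -1·5 + -2·5 = -15
  a_5 = 0·-15 + -1·0 + -1·0 + -2·5 = -10
  a_6 = 0·-10 + -1·-15 + -1·0 + -2·0 = 15
  a_7 = 0·15 + -1·-10 + -1·-15 + -2·0 = 25
  a_8 = 0·25 + -1·15 + -1·-10 + -2·-15 = 25
  a_9 = 0·25 + -1·25 + -1·15 + -2·-10 = -20
  a_10 = 0·-20 + -1·25 + -1·25 + -2·15 = -80

0,-1,-1,-2 ; -80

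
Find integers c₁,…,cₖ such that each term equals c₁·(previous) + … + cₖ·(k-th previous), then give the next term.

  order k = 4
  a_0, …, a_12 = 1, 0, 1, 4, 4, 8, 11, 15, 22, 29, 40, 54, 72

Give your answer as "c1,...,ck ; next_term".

1,1,0,-1 ; 97

  a_4 = 1·4 + 1·1 + 0·0 + -1·1 = 4
  a_5 = 1·4 + 1·4 + 0·1 + -1·0 = 8
  a_6 = 1·8 + 1·4 + 0·4 + -1·1 = 11
  a_7 = 1·11 + 1·8 + 0·4 + -1·4 = 15
  a_8 = 1·15 + 1·11 + 0·8 + -1·4 = 22
  a_9 = 1·22 + 1·15 + 0·11 + -1·8 = 29
  a_10 = 1·29 + 1·22 + 0·15 + -1·11 = 40
  a_11 = 1·40 + 1·29 + 0·22 + -1·15 = 54
  a_12 = 1·54 + 1·40 + 0·29 + -1·22 = 72
  a_13 = 1·72 + 1·54 + 0·40 + -1·29 = 97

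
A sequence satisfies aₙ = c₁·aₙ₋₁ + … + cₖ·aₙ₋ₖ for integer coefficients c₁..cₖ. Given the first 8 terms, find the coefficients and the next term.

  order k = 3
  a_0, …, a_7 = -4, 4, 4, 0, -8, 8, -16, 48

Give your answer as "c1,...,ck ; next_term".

-2,0,-2 ; -112

  a_3 = -2·4 + 0·4 + -2·-4 = 0
  a_4 = -2·0 + 0·4 + -2·4 = -8
  a_5 = -2·-8 + 0·0 + -2·4 = 8
  a_6 = -2·8 + 0·-8 + -2·0 = -16
  a_7 = -2·-16 + 0·8 + -2·-8 = 48
  a_8 = -2·48 + 0·-16 + -2·8 = -112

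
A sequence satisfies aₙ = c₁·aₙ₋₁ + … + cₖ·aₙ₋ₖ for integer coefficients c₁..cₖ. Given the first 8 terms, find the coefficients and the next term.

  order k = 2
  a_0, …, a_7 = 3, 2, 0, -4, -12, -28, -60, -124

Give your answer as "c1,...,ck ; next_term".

  a_2 = 3·2 + -2·3 = 0
  a_3 = 3·0 + -2·2 = -4
  a_4 = 3·-4 + -2·0 = -12
  a_5 = 3·-12 + -2·-4 = -28
  a_6 = 3·-28 + -2·-12 = -60
  a_7 = 3·-60 + -2·-28 = -124
  a_8 = 3·-124 + -2·-60 = -252

3,-2 ; -252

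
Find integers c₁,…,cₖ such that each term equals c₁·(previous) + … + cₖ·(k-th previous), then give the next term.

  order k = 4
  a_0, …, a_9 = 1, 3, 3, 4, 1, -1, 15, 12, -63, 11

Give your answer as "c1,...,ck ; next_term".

0,-4,4,1 ; 315

  a_4 = 0·4 + -4·3 + 4·3 + 1·1 = 1
  a_5 = 0·1 + -4·4 + 4·3 + 1·3 = -1
  a_6 = 0·-1 + -4·1 + 4·4 + 1·3 = 15
  a_7 = 0·15 + -4·-1 + 4·1 + 1·4 = 12
  a_8 = 0·12 + -4·15 + 4·-1 + 1·1 = -63
  a_9 = 0·-63 + -4·12 + 4·15 + 1·-1 = 11
  a_10 = 0·11 + -4·-63 + 4·12 + 1·15 = 315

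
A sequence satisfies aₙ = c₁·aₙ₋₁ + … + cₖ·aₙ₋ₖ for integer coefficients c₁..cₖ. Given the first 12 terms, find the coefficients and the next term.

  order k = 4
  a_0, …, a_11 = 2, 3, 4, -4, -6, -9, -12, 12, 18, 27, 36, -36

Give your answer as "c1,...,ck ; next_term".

  a_4 = 0·-4 + 0·4 + 0·3 + -3·2 = -6
  a_5 = 0·-6 + 0·-4 + 0·4 + -3·3 = -9
  a_6 = 0·-9 + 0·-6 + 0·-4 + -3·4 = -12
  a_7 = 0·-12 + 0·-9 + 0·-6 + -3·-4 = 12
  a_8 = 0·12 + 0·-12 + 0·-9 + -3·-6 = 18
  a_9 = 0·18 + 0·12 + 0·-12 + -3·-9 = 27
  a_10 = 0·27 + 0·18 + 0·12 + -3·-12 = 36
  a_11 = 0·36 + 0·27 + 0·18 + -3·12 = -36
  a_12 = 0·-36 + 0·36 + 0·27 + -3·18 = -54

0,0,0,-3 ; -54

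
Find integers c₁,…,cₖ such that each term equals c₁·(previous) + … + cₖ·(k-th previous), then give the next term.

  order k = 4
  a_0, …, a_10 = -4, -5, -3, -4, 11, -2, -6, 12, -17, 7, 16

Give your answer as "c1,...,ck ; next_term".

  a_4 = -1·-4 + -1·-3 + 0·-5 + -1·-4 = 11
  a_5 = -1·11 + -1·-4 + 0·-3 + -1·-5 = -2
  a_6 = -1·-2 + -1·11 + 0·-4 + -1·-3 = -6
  a_7 = -1·-6 + -1·-2 + 0·11 + -1·-4 = 12
  a_8 = -1·12 + -1·-6 + 0·-2 + -1·11 = -17
  a_9 = -1·-17 + -1·12 + 0·-6 + -1·-2 = 7
  a_10 = -1·7 + -1·-17 + 0·12 + -1·-6 = 16
  a_11 = -1·16 + -1·7 + 0·-17 + -1·12 = -35

-1,-1,0,-1 ; -35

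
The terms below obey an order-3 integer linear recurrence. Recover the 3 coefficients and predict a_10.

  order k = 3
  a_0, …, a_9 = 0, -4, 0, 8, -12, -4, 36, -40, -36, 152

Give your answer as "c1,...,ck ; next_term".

-1,-2,1 ; -120

  a_3 = -1·0 + -2·-4 + 1·0 = 8
  a_4 = -1·8 + -2·0 + 1·-4 = -12
  a_5 = -1·-12 + -2·8 + 1·0 = -4
  a_6 = -1·-4 + -2·-12 + 1·8 = 36
  a_7 = -1·36 + -2·-4 + 1·-12 = -40
  a_8 = -1·-40 + -2·36 + 1·-4 = -36
  a_9 = -1·-36 + -2·-40 + 1·36 = 152
  a_10 = -1·152 + -2·-36 + 1·-40 = -120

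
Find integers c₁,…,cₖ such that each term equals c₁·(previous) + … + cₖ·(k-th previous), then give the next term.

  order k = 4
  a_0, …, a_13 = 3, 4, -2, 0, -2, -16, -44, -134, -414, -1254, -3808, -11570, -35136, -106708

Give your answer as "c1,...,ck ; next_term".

  a_4 = 3·0 + 0·-2 + 1·4 + -2·3 = -2
  a_5 = 3·-2 + 0·0 + 1·-2 + -2·4 = -16
  a_6 = 3·-16 + 0·-2 + 1·0 + -2·-2 = -44
  a_7 = 3·-44 + 0·-16 + 1·-2 + -2·0 = -134
  a_8 = 3·-134 + 0·-44 + 1·-16 + -2·-2 = -414
  a_9 = 3·-414 + 0·-134 + 1·-44 + -2·-16 = -1254
  a_10 = 3·-1254 + 0·-414 + 1·-134 + -2·-44 = -3808
  a_11 = 3·-3808 + 0·-1254 + 1·-414 + -2·-134 = -11570
  a_12 = 3·-11570 + 0·-3808 + 1·-1254 + -2·-414 = -35136
  a_13 = 3·-35136 + 0·-11570 + 1·-3808 + -2·-1254 = -106708
  a_14 = 3·-106708 + 0·-35136 + 1·-11570 + -2·-3808 = -324078

3,0,1,-2 ; -324078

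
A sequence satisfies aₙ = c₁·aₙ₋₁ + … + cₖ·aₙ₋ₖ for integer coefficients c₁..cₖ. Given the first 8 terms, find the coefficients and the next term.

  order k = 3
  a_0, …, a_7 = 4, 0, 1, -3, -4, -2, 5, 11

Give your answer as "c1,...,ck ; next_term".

  a_3 = 1·1 + -1·0 + -1·4 = -3
  a_4 = 1·-3 + -1·1 + -1·0 = -4
  a_5 = 1·-4 + -1·-3 + -1·1 = -2
  a_6 = 1·-2 + -1·-4 + -1·-3 = 5
  a_7 = 1·5 + -1·-2 + -1·-4 = 11
  a_8 = 1·11 + -1·5 + -1·-2 = 8

1,-1,-1 ; 8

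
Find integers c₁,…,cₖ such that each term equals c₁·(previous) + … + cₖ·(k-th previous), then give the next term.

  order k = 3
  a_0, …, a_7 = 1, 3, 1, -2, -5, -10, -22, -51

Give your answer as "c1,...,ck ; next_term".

  a_3 = 3·1 + -2·3 + 1·1 = -2
  a_4 = 3·-2 + -2·1 + 1·3 = -5
  a_5 = 3·-5 + -2·-2 + 1·1 = -10
  a_6 = 3·-10 + -2·-5 + 1·-2 = -22
  a_7 = 3·-22 + -2·-10 + 1·-5 = -51
  a_8 = 3·-51 + -2·-22 + 1·-10 = -119

3,-2,1 ; -119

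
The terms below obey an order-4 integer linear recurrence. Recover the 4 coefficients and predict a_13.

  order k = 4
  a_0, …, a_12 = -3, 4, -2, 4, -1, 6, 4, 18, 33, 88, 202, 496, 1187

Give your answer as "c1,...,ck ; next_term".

  a_4 = 2·4 + 2·-2 + -2·4 + -1·-3 = -1
  a_5 = 2·-1 + 2·4 + -2·-2 + -1·4 = 6
  a_6 = 2·6 + 2·-1 + -2·4 + -1·-2 = 4
  a_7 = 2·4 + 2·6 + -2·-1 + -1·4 = 18
  a_8 = 2·18 + 2·4 + -2·6 + -1·-1 = 33
  a_9 = 2·33 + 2·18 + -2·4 + -1·6 = 88
  a_10 = 2·88 + 2·33 + -2·18 + -1·4 = 202
  a_11 = 2·202 + 2·88 + -2·33 + -1·18 = 496
  a_12 = 2·496 + 2·202 + -2·88 + -1·33 = 1187
  a_13 = 2·1187 + 2·496 + -2·202 + -1·88 = 2874

2,2,-2,-1 ; 2874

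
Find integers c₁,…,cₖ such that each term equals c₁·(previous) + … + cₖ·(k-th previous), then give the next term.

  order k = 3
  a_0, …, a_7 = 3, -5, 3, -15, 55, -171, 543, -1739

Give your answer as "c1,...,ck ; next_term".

  a_3 = -3·3 + 0·-5 + -2·3 = -15
  a_4 = -3·-15 + 0·3 + -2·-5 = 55
  a_5 = -3·55 + 0·-15 + -2·3 = -171
  a_6 = -3·-171 + 0·55 + -2·-15 = 543
  a_7 = -3·543 + 0·-171 + -2·55 = -1739
  a_8 = -3·-1739 + 0·543 + -2·-171 = 5559

-3,0,-2 ; 5559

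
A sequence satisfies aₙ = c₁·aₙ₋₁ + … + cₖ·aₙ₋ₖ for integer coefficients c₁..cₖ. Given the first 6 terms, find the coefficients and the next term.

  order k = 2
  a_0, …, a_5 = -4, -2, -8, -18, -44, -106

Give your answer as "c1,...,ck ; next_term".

  a_2 = 2·-2 + 1·-4 = -8
  a_3 = 2·-8 + 1·-2 = -18
  a_4 = 2·-18 + 1·-8 = -44
  a_5 = 2·-44 + 1·-18 = -106
  a_6 = 2·-106 + 1·-44 = -256

2,1 ; -256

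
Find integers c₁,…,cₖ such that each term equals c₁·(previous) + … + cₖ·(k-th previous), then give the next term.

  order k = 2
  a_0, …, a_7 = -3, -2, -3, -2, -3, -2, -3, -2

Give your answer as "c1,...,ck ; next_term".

0,1 ; -3

  a_2 = 0·-2 + 1·-3 = -3
  a_3 = 0·-3 + 1·-2 = -2
  a_4 = 0·-2 + 1·-3 = -3
  a_5 = 0·-3 + 1·-2 = -2
  a_6 = 0·-2 + 1·-3 = -3
  a_7 = 0·-3 + 1·-2 = -2
  a_8 = 0·-2 + 1·-3 = -3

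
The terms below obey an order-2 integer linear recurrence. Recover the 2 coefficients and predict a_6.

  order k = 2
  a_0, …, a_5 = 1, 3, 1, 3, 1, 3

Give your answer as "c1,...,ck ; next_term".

0,1 ; 1

  a_2 = 0·3 + 1·1 = 1
  a_3 = 0·1 + 1·3 = 3
  a_4 = 0·3 + 1·1 = 1
  a_5 = 0·1 + 1·3 = 3
  a_6 = 0·3 + 1·1 = 1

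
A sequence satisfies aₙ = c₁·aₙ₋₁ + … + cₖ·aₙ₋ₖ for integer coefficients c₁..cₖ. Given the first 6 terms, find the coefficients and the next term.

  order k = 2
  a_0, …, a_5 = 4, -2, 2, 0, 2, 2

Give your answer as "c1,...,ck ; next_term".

1,1 ; 4

  a_2 = 1·-2 + 1·4 = 2
  a_3 = 1·2 + 1·-2 = 0
  a_4 = 1·0 + 1·2 = 2
  a_5 = 1·2 + 1·0 = 2
  a_6 = 1·2 + 1·2 = 4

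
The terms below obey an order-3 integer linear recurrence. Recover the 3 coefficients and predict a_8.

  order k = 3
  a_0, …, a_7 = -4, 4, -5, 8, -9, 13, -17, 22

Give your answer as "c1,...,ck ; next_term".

0,1,-1 ; -30

  a_3 = 0·-5 + 1·4 + -1·-4 = 8
  a_4 = 0·8 + 1·-5 + -1·4 = -9
  a_5 = 0·-9 + 1·8 + -1·-5 = 13
  a_6 = 0·13 + 1·-9 + -1·8 = -17
  a_7 = 0·-17 + 1·13 + -1·-9 = 22
  a_8 = 0·22 + 1·-17 + -1·13 = -30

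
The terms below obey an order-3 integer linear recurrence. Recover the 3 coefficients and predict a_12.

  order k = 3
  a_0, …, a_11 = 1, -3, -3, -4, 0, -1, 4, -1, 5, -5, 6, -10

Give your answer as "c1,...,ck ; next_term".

  a_3 = 0·-3 + 1·-3 + -1·1 = -4
  a_4 = 0·-4 + 1·-3 + -1·-3 = 0
  a_5 = 0·0 + 1·-4 + -1·-3 = -1
  a_6 = 0·-1 + 1·0 + -1·-4 = 4
  a_7 = 0·4 + 1·-1 + -1·0 = -1
  a_8 = 0·-1 + 1·4 + -1·-1 = 5
  a_9 = 0·5 + 1·-1 + -1·4 = -5
  a_10 = 0·-5 + 1·5 + -1·-1 = 6
  a_11 = 0·6 + 1·-5 + -1·5 = -10
  a_12 = 0·-10 + 1·6 + -1·-5 = 11

0,1,-1 ; 11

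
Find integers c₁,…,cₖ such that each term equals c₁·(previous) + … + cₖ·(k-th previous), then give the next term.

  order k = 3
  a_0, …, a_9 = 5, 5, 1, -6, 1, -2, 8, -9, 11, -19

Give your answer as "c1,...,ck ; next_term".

-1,0,-1 ; 28

  a_3 = -1·1 + 0·5 + -1·5 = -6
  a_4 = -1·-6 + 0·1 + -1·5 = 1
  a_5 = -1·1 + 0·-6 + -1·1 = -2
  a_6 = -1·-2 + 0·1 + -1·-6 = 8
  a_7 = -1·8 + 0·-2 + -1·1 = -9
  a_8 = -1·-9 + 0·8 + -1·-2 = 11
  a_9 = -1·11 + 0·-9 + -1·8 = -19
  a_10 = -1·-19 + 0·11 + -1·-9 = 28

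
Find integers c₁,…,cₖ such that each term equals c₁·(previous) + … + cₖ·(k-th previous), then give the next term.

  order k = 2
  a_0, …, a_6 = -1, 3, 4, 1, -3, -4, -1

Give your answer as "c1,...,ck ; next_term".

  a_2 = 1·3 + -1·-1 = 4
  a_3 = 1·4 + -1·3 = 1
  a_4 = 1·1 + -1·4 = -3
  a_5 = 1·-3 + -1·1 = -4
  a_6 = 1·-4 + -1·-3 = -1
  a_7 = 1·-1 + -1·-4 = 3

1,-1 ; 3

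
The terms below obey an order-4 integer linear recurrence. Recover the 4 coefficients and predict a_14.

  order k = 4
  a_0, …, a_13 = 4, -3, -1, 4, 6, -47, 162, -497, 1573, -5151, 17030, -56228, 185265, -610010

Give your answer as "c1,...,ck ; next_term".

  a_4 = -4·4 + -3·-1 + -1·-3 + 4·4 = 6
  a_5 = -4·6 + -3·4 + -1·-1 + 4·-3 = -47
  a_6 = -4·-47 + -3·6 + -1·4 + 4·-1 = 162
  a_7 = -4·162 + -3·-47 + -1·6 + 4·4 = -497
  a_8 = -4·-497 + -3·162 + -1·-47 + 4·6 = 1573
  a_9 = -4·1573 + -3·-497 + -1·162 + 4·-47 = -5151
  a_10 = -4·-5151 + -3·1573 + -1·-497 + 4·162 = 17030
  a_11 = -4·17030 + -3·-5151 + -1·1573 + 4·-497 = -56228
  a_12 = -4·-56228 + -3·17030 + -1·-5151 + 4·1573 = 185265
  a_13 = -4·185265 + -3·-56228 + -1·17030 + 4·-5151 = -610010
  a_14 = -4·-610010 + -3·185265 + -1·-56228 + 4·17030 = 2008593

-4,-3,-1,4 ; 2008593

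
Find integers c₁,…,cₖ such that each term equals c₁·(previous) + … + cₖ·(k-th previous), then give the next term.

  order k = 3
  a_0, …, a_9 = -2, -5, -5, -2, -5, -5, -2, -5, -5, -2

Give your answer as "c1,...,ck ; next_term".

0,0,1 ; -5

  a_3 = 0·-5 + 0·-5 + 1·-2 = -2
  a_4 = 0·-2 + 0·-5 + 1·-5 = -5
  a_5 = 0·-5 + 0·-2 + 1·-5 = -5
  a_6 = 0·-5 + 0·-5 + 1·-2 = -2
  a_7 = 0·-2 + 0·-5 + 1·-5 = -5
  a_8 = 0·-5 + 0·-2 + 1·-5 = -5
  a_9 = 0·-5 + 0·-5 + 1·-2 = -2
  a_10 = 0·-2 + 0·-5 + 1·-5 = -5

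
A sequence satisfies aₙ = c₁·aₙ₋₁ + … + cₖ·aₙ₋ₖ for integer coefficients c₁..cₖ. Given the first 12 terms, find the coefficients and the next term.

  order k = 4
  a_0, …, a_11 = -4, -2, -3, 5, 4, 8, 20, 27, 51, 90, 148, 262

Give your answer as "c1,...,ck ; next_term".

1,1,1,-1 ; 449

  a_4 = 1·5 + 1·-3 + 1·-2 + -1·-4 = 4
  a_5 = 1·4 + 1·5 + 1·-3 + -1·-2 = 8
  a_6 = 1·8 + 1·4 + 1·5 + -1·-3 = 20
  a_7 = 1·20 + 1·8 + 1·4 + -1·5 = 27
  a_8 = 1·27 + 1·20 + 1·8 + -1·4 = 51
  a_9 = 1·51 + 1·27 + 1·20 + -1·8 = 90
  a_10 = 1·90 + 1·51 + 1·27 + -1·20 = 148
  a_11 = 1·148 + 1·90 + 1·51 + -1·27 = 262
  a_12 = 1·262 + 1·148 + 1·90 + -1·51 = 449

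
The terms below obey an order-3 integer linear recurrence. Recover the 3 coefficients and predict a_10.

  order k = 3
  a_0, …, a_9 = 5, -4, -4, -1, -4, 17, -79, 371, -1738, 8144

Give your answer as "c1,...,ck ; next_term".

-4,3,-1 ; -38161

  a_3 = -4·-4 + 3·-4 + -1·5 = -1
  a_4 = -4·-1 + 3·-4 + -1·-4 = -4
  a_5 = -4·-4 + 3·-1 + -1·-4 = 17
  a_6 = -4·17 + 3·-4 + -1·-1 = -79
  a_7 = -4·-79 + 3·17 + -1·-4 = 371
  a_8 = -4·371 + 3·-79 + -1·17 = -1738
  a_9 = -4·-1738 + 3·371 + -1·-79 = 8144
  a_10 = -4·8144 + 3·-1738 + -1·371 = -38161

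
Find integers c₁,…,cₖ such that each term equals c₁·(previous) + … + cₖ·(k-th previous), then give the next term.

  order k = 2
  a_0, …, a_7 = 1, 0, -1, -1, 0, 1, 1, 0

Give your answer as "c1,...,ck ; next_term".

  a_2 = 1·0 + -1·1 = -1
  a_3 = 1·-1 + -1·0 = -1
  a_4 = 1·-1 + -1·-1 = 0
  a_5 = 1·0 + -1·-1 = 1
  a_6 = 1·1 + -1·0 = 1
  a_7 = 1·1 + -1·1 = 0
  a_8 = 1·0 + -1·1 = -1

1,-1 ; -1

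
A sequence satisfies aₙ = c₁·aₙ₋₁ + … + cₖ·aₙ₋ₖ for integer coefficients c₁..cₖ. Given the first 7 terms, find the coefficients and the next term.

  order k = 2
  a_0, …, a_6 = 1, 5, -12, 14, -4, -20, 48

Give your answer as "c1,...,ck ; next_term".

-2,-2 ; -56

  a_2 = -2·5 + -2·1 = -12
  a_3 = -2·-12 + -2·5 = 14
  a_4 = -2·14 + -2·-12 = -4
  a_5 = -2·-4 + -2·14 = -20
  a_6 = -2·-20 + -2·-4 = 48
  a_7 = -2·48 + -2·-20 = -56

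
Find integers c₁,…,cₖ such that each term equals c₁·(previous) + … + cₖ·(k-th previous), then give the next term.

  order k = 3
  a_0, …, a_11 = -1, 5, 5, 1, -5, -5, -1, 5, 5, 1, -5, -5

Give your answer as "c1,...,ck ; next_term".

0,0,-1 ; -1

  a_3 = 0·5 + 0·5 + -1·-1 = 1
  a_4 = 0·1 + 0·5 + -1·5 = -5
  a_5 = 0·-5 + 0·1 + -1·5 = -5
  a_6 = 0·-5 + 0·-5 + -1·1 = -1
  a_7 = 0·-1 + 0·-5 + -1·-5 = 5
  a_8 = 0·5 + 0·-1 + -1·-5 = 5
  a_9 = 0·5 + 0·5 + -1·-1 = 1
  a_10 = 0·1 + 0·5 + -1·5 = -5
  a_11 = 0·-5 + 0·1 + -1·5 = -5
  a_12 = 0·-5 + 0·-5 + -1·1 = -1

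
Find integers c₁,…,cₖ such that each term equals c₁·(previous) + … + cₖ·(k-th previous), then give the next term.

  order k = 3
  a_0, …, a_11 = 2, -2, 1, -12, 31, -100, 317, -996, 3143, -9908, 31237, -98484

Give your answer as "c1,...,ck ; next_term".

  a_3 = -2·1 + 3·-2 + -2·2 = -12
  a_4 = -2·-12 + 3·1 + -2·-2 = 31
  a_5 = -2·31 + 3·-12 + -2·1 = -100
  a_6 = -2·-100 + 3·31 + -2·-12 = 317
  a_7 = -2·317 + 3·-100 + -2·31 = -996
  a_8 = -2·-996 + 3·317 + -2·-100 = 3143
  a_9 = -2·3143 + 3·-996 + -2·317 = -9908
  a_10 = -2·-9908 + 3·3143 + -2·-996 = 31237
  a_11 = -2·31237 + 3·-9908 + -2·3143 = -98484
  a_12 = -2·-98484 + 3·31237 + -2·-9908 = 310495

-2,3,-2 ; 310495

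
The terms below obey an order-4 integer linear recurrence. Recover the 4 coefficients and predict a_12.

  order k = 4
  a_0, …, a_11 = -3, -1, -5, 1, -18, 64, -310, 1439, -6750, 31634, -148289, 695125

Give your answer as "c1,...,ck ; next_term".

-4,4,3,-3 ; -3258504

  a_4 = -4·1 + 4·-5 + 3·-1 + -3·-3 = -18
  a_5 = -4·-18 + 4·1 + 3·-5 + -3·-1 = 64
  a_6 = -4·64 + 4·-18 + 3·1 + -3·-5 = -310
  a_7 = -4·-310 + 4·64 + 3·-18 + -3·1 = 1439
  a_8 = -4·1439 + 4·-310 + 3·64 + -3·-18 = -6750
  a_9 = -4·-6750 + 4·1439 + 3·-310 + -3·64 = 31634
  a_10 = -4·31634 + 4·-6750 + 3·1439 + -3·-310 = -148289
  a_11 = -4·-148289 + 4·31634 + 3·-6750 + -3·1439 = 695125
  a_12 = -4·695125 + 4·-148289 + 3·31634 + -3·-6750 = -3258504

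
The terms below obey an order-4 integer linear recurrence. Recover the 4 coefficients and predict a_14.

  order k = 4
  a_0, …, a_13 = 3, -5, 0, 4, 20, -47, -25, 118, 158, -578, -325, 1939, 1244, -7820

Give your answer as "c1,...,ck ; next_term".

-1,-3,-3,3 ; -2704

  a_4 = -1·4 + -3·0 + -3·-5 + 3·3 = 20
  a_5 = -1·20 + -3·4 + -3·0 + 3·-5 = -47
  a_6 = -1·-47 + -3·20 + -3·4 + 3·0 = -25
  a_7 = -1·-25 + -3·-47 + -3·20 + 3·4 = 118
  a_8 = -1·118 + -3·-25 + -3·-47 + 3·20 = 158
  a_9 = -1·158 + -3·118 + -3·-25 + 3·-47 = -578
  a_10 = -1·-578 + -3·158 + -3·118 + 3·-25 = -325
  a_11 = -1·-325 + -3·-578 + -3·158 + 3·118 = 1939
  a_12 = -1·1939 + -3·-325 + -3·-578 + 3·158 = 1244
  a_13 = -1·1244 + -3·1939 + -3·-325 + 3·-578 = -7820
  a_14 = -1·-7820 + -3·1244 + -3·1939 + 3·-325 = -2704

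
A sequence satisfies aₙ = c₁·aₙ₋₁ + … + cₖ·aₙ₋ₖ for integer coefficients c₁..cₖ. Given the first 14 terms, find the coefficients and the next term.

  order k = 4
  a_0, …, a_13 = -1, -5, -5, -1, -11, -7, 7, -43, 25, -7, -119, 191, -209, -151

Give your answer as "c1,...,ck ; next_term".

-2,-1,3,3 ; 727

  a_4 = -2·-1 + -1·-5 + 3·-5 + 3·-1 = -11
  a_5 = -2·-11 + -1·-1 + 3·-5 + 3·-5 = -7
  a_6 = -2·-7 + -1·-11 + 3·-1 + 3·-5 = 7
  a_7 = -2·7 + -1·-7 + 3·-11 + 3·-1 = -43
  a_8 = -2·-43 + -1·7 + 3·-7 + 3·-11 = 25
  a_9 = -2·25 + -1·-43 + 3·7 + 3·-7 = -7
  a_10 = -2·-7 + -1·25 + 3·-43 + 3·7 = -119
  a_11 = -2·-119 + -1·-7 + 3·25 + 3·-43 = 191
  a_12 = -2·191 + -1·-119 + 3·-7 + 3·25 = -209
  a_13 = -2·-209 + -1·191 + 3·-119 + 3·-7 = -151
  a_14 = -2·-151 + -1·-209 + 3·191 + 3·-119 = 727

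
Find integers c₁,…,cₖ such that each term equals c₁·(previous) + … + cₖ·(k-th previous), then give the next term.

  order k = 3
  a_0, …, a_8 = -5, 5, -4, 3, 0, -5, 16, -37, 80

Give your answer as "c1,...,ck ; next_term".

  a_3 = -2·-4 + 1·5 + 2·-5 = 3
  a_4 = -2·3 + 1·-4 + 2·5 = 0
  a_5 = -2·0 + 1·3 + 2·-4 = -5
  a_6 = -2·-5 + 1·0 + 2·3 = 16
  a_7 = -2·16 + 1·-5 + 2·0 = -37
  a_8 = -2·-37 + 1·16 + 2·-5 = 80
  a_9 = -2·80 + 1·-37 + 2·16 = -165

-2,1,2 ; -165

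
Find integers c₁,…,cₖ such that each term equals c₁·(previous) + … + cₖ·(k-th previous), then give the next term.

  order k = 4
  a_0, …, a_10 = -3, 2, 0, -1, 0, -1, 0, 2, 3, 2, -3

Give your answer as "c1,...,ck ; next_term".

  a_4 = 1·-1 + -1·0 + -1·2 + -1·-3 = 0
  a_5 = 1·0 + -1·-1 + -1·0 + -1·2 = -1
  a_6 = 1·-1 + -1·0 + -1·-1 + -1·0 = 0
  a_7 = 1·0 + -1·-1 + -1·0 + -1·-1 = 2
  a_8 = 1·2 + -1·0 + -1·-1 + -1·0 = 3
  a_9 = 1·3 + -1·2 + -1·0 + -1·-1 = 2
  a_10 = 1·2 + -1·3 + -1·2 + -1·0 = -3
  a_11 = 1·-3 + -1·2 + -1·3 + -1·2 = -10

1,-1,-1,-1 ; -10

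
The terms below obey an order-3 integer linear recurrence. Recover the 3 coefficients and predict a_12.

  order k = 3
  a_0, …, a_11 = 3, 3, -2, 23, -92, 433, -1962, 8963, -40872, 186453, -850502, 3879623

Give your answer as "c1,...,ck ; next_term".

-4,3,2 ; -17697092

  a_3 = -4·-2 + 3·3 + 2·3 = 23
  a_4 = -4·23 + 3·-2 + 2·3 = -92
  a_5 = -4·-92 + 3·23 + 2·-2 = 433
  a_6 = -4·433 + 3·-92 + 2·23 = -1962
  a_7 = -4·-1962 + 3·433 + 2·-92 = 8963
  a_8 = -4·8963 + 3·-1962 + 2·433 = -40872
  a_9 = -4·-40872 + 3·8963 + 2·-1962 = 186453
  a_10 = -4·186453 + 3·-40872 + 2·8963 = -850502
  a_11 = -4·-850502 + 3·186453 + 2·-40872 = 3879623
  a_12 = -4·3879623 + 3·-850502 + 2·186453 = -17697092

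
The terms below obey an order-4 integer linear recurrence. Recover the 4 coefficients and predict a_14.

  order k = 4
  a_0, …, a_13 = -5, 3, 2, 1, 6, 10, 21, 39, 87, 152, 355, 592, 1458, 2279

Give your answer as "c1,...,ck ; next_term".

-1,4,3,2 ; 6039

  a_4 = -1·1 + 4·2 + 3·3 + 2·-5 = 6
  a_5 = -1·6 + 4·1 + 3·2 + 2·3 = 10
  a_6 = -1·10 + 4·6 + 3·1 + 2·2 = 21
  a_7 = -1·21 + 4·10 + 3·6 + 2·1 = 39
  a_8 = -1·39 + 4·21 + 3·10 + 2·6 = 87
  a_9 = -1·87 + 4·39 + 3·21 + 2·10 = 152
  a_10 = -1·152 + 4·87 + 3·39 + 2·21 = 355
  a_11 = -1·355 + 4·152 + 3·87 + 2·39 = 592
  a_12 = -1·592 + 4·355 + 3·152 + 2·87 = 1458
  a_13 = -1·1458 + 4·592 + 3·355 + 2·152 = 2279
  a_14 = -1·2279 + 4·1458 + 3·592 + 2·355 = 6039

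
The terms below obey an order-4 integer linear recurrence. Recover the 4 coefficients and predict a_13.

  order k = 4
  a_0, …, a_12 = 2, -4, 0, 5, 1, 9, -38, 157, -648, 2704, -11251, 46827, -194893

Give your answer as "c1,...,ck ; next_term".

  a_4 = -3·5 + 4·0 + -3·-4 + 2·2 = 1
  a_5 = -3·1 + 4·5 + -3·0 + 2·-4 = 9
  a_6 = -3·9 + 4·1 + -3·5 + 2·0 = -38
  a_7 = -3·-38 + 4·9 + -3·1 + 2·5 = 157
  a_8 = -3·157 + 4·-38 + -3·9 + 2·1 = -648
  a_9 = -3·-648 + 4·157 + -3·-38 + 2·9 = 2704
  a_10 = -3·2704 + 4·-648 + -3·157 + 2·-38 = -11251
  a_11 = -3·-11251 + 4·2704 + -3·-648 + 2·157 = 46827
  a_12 = -3·46827 + 4·-11251 + -3·2704 + 2·-648 = -194893
  a_13 = -3·-194893 + 4·46827 + -3·-11251 + 2·2704 = 811148

-3,4,-3,2 ; 811148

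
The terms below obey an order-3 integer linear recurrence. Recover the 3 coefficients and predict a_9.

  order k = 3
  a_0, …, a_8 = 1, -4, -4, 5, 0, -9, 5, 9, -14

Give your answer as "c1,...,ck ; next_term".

0,-1,1 ; -4

  a_3 = 0·-4 + -1·-4 + 1·1 = 5
  a_4 = 0·5 + -1·-4 + 1·-4 = 0
  a_5 = 0·0 + -1·5 + 1·-4 = -9
  a_6 = 0·-9 + -1·0 + 1·5 = 5
  a_7 = 0·5 + -1·-9 + 1·0 = 9
  a_8 = 0·9 + -1·5 + 1·-9 = -14
  a_9 = 0·-14 + -1·9 + 1·5 = -4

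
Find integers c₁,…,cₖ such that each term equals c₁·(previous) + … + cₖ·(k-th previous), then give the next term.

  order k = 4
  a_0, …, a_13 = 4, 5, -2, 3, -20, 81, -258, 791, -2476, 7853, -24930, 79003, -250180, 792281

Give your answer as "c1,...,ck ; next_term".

  a_4 = -4·3 + -4·-2 + -4·5 + 1·4 = -20
  a_5 = -4·-20 + -4·3 + -4·-2 + 1·5 = 81
  a_6 = -4·81 + -4·-20 + -4·3 + 1·-2 = -258
  a_7 = -4·-258 + -4·81 + -4·-20 + 1·3 = 791
  a_8 = -4·791 + -4·-258 + -4·81 + 1·-20 = -2476
  a_9 = -4·-2476 + -4·791 + -4·-258 + 1·81 = 7853
  a_10 = -4·7853 + -4·-2476 + -4·791 + 1·-258 = -24930
  a_11 = -4·-24930 + -4·7853 + -4·-2476 + 1·791 = 79003
  a_12 = -4·79003 + -4·-24930 + -4·7853 + 1·-2476 = -250180
  a_13 = -4·-250180 + -4·79003 + -4·-24930 + 1·7853 = 792281
  a_14 = -4·792281 + -4·-250180 + -4·79003 + 1·-24930 = -2509346

-4,-4,-4,1 ; -2509346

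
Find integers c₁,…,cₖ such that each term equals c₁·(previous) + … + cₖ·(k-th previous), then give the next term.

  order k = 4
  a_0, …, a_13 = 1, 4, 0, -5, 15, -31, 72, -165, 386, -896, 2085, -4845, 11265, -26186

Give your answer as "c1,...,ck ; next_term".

-2,1,1,1 ; 60877

  a_4 = -2·-5 + 1·0 + 1·4 + 1·1 = 15
  a_5 = -2·15 + 1·-5 + 1·0 + 1·4 = -31
  a_6 = -2·-31 + 1·15 + 1·-5 + 1·0 = 72
  a_7 = -2·72 + 1·-31 + 1·15 + 1·-5 = -165
  a_8 = -2·-165 + 1·72 + 1·-31 + 1·15 = 386
  a_9 = -2·386 + 1·-165 + 1·72 + 1·-31 = -896
  a_10 = -2·-896 + 1·386 + 1·-165 + 1·72 = 2085
  a_11 = -2·2085 + 1·-896 + 1·386 + 1·-165 = -4845
  a_12 = -2·-4845 + 1·2085 + 1·-896 + 1·386 = 11265
  a_13 = -2·11265 + 1·-4845 + 1·2085 + 1·-896 = -26186
  a_14 = -2·-26186 + 1·11265 + 1·-4845 + 1·2085 = 60877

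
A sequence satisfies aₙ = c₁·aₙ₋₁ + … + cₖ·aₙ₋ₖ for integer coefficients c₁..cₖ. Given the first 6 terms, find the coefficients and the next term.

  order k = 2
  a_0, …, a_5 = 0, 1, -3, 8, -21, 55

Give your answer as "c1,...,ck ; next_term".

-3,-1 ; -144

  a_2 = -3·1 + -1·0 = -3
  a_3 = -3·-3 + -1·1 = 8
  a_4 = -3·8 + -1·-3 = -21
  a_5 = -3·-21 + -1·8 = 55
  a_6 = -3·55 + -1·-21 = -144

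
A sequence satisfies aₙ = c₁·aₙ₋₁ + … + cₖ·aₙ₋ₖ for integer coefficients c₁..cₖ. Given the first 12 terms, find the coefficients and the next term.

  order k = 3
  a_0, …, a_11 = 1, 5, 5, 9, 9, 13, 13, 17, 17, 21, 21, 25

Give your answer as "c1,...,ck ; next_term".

  a_3 = 1·5 + 1·5 + -1·1 = 9
  a_4 = 1·9 + 1·5 + -1·5 = 9
  a_5 = 1·9 + 1·9 + -1·5 = 13
  a_6 = 1·13 + 1·9 + -1·9 = 13
  a_7 = 1·13 + 1·13 + -1·9 = 17
  a_8 = 1·17 + 1·13 + -1·13 = 17
  a_9 = 1·17 + 1·17 + -1·13 = 21
  a_10 = 1·21 + 1·17 + -1·17 = 21
  a_11 = 1·21 + 1·21 + -1·17 = 25
  a_12 = 1·25 + 1·21 + -1·21 = 25

1,1,-1 ; 25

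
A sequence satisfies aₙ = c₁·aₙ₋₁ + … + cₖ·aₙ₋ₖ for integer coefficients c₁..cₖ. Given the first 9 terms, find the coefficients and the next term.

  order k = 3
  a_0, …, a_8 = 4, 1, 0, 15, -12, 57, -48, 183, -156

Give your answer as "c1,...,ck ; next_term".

  a_3 = -1·0 + 3·1 + 3·4 = 15
  a_4 = -1·15 + 3·0 + 3·1 = -12
  a_5 = -1·-12 + 3·15 + 3·0 = 57
  a_6 = -1·57 + 3·-12 + 3·15 = -48
  a_7 = -1·-48 + 3·57 + 3·-12 = 183
  a_8 = -1·183 + 3·-48 + 3·57 = -156
  a_9 = -1·-156 + 3·183 + 3·-48 = 561

-1,3,3 ; 561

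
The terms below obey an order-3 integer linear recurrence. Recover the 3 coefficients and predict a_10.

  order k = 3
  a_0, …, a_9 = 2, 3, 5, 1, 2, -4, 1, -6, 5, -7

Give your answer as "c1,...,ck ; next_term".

0,1,-1 ; 11

  a_3 = 0·5 + 1·3 + -1·2 = 1
  a_4 = 0·1 + 1·5 + -1·3 = 2
  a_5 = 0·2 + 1·1 + -1·5 = -4
  a_6 = 0·-4 + 1·2 + -1·1 = 1
  a_7 = 0·1 + 1·-4 + -1·2 = -6
  a_8 = 0·-6 + 1·1 + -1·-4 = 5
  a_9 = 0·5 + 1·-6 + -1·1 = -7
  a_10 = 0·-7 + 1·5 + -1·-6 = 11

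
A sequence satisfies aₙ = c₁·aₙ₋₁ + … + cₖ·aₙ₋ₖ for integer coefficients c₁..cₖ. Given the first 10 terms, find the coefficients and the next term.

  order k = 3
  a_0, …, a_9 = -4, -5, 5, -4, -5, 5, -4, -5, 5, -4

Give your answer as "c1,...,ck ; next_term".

  a_3 = 0·5 + 0·-5 + 1·-4 = -4
  a_4 = 0·-4 + 0·5 + 1·-5 = -5
  a_5 = 0·-5 + 0·-4 + 1·5 = 5
  a_6 = 0·5 + 0·-5 + 1·-4 = -4
  a_7 = 0·-4 + 0·5 + 1·-5 = -5
  a_8 = 0·-5 + 0·-4 + 1·5 = 5
  a_9 = 0·5 + 0·-5 + 1·-4 = -4
  a_10 = 0·-4 + 0·5 + 1·-5 = -5

0,0,1 ; -5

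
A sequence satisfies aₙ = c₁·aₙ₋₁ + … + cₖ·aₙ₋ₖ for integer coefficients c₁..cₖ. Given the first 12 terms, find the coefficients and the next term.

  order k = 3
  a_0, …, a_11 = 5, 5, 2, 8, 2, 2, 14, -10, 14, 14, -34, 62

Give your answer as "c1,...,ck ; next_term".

-1,0,2 ; -34

  a_3 = -1·2 + 0·5 + 2·5 = 8
  a_4 = -1·8 + 0·2 + 2·5 = 2
  a_5 = -1·2 + 0·8 + 2·2 = 2
  a_6 = -1·2 + 0·2 + 2·8 = 14
  a_7 = -1·14 + 0·2 + 2·2 = -10
  a_8 = -1·-10 + 0·14 + 2·2 = 14
  a_9 = -1·14 + 0·-10 + 2·14 = 14
  a_10 = -1·14 + 0·14 + 2·-10 = -34
  a_11 = -1·-34 + 0·14 + 2·14 = 62
  a_12 = -1·62 + 0·-34 + 2·14 = -34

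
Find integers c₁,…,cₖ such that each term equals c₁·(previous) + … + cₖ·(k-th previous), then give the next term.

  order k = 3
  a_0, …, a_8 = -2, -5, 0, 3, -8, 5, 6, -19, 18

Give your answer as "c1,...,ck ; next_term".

  a_3 = -1·0 + -1·-5 + 1·-2 = 3
  a_4 = -1·3 + -1·0 + 1·-5 = -8
  a_5 = -1·-8 + -1·3 + 1·0 = 5
  a_6 = -1·5 + -1·-8 + 1·3 = 6
  a_7 = -1·6 + -1·5 + 1·-8 = -19
  a_8 = -1·-19 + -1·6 + 1·5 = 18
  a_9 = -1·18 + -1·-19 + 1·6 = 7

-1,-1,1 ; 7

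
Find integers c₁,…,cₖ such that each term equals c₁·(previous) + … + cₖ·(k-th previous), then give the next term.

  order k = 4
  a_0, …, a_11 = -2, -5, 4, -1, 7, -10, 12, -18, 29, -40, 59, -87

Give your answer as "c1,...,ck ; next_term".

0,1,-1,1 ; 128

  a_4 = 0·-1 + 1·4 + -1·-5 + 1·-2 = 7
  a_5 = 0·7 + 1·-1 + -1·4 + 1·-5 = -10
  a_6 = 0·-10 + 1·7 + -1·-1 + 1·4 = 12
  a_7 = 0·12 + 1·-10 + -1·7 + 1·-1 = -18
  a_8 = 0·-18 + 1·12 + -1·-10 + 1·7 = 29
  a_9 = 0·29 + 1·-18 + -1·12 + 1·-10 = -40
  a_10 = 0·-40 + 1·29 + -1·-18 + 1·12 = 59
  a_11 = 0·59 + 1·-40 + -1·29 + 1·-18 = -87
  a_12 = 0·-87 + 1·59 + -1·-40 + 1·29 = 128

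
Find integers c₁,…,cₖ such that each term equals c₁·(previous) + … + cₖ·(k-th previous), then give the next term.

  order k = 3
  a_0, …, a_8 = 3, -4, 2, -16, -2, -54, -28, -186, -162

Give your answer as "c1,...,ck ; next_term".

  a_3 = 1·2 + 3·-4 + -2·3 = -16
  a_4 = 1·-16 + 3·2 + -2·-4 = -2
  a_5 = 1·-2 + 3·-16 + -2·2 = -54
  a_6 = 1·-54 + 3·-2 + -2·-16 = -28
  a_7 = 1·-28 + 3·-54 + -2·-2 = -186
  a_8 = 1·-186 + 3·-28 + -2·-54 = -162
  a_9 = 1·-162 + 3·-186 + -2·-28 = -664

1,3,-2 ; -664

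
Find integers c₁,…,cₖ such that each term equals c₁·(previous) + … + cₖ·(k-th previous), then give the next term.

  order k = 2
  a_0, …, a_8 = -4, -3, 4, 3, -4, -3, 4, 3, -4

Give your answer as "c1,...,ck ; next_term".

  a_2 = 0·-3 + -1·-4 = 4
  a_3 = 0·4 + -1·-3 = 3
  a_4 = 0·3 + -1·4 = -4
  a_5 = 0·-4 + -1·3 = -3
  a_6 = 0·-3 + -1·-4 = 4
  a_7 = 0·4 + -1·-3 = 3
  a_8 = 0·3 + -1·4 = -4
  a_9 = 0·-4 + -1·3 = -3

0,-1 ; -3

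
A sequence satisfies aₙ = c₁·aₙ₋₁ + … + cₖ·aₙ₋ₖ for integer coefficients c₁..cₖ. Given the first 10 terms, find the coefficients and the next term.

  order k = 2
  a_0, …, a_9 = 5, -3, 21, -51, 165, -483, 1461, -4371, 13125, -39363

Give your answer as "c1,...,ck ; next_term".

  a_2 = -2·-3 + 3·5 = 21
  a_3 = -2·21 + 3·-3 = -51
  a_4 = -2·-51 + 3·21 = 165
  a_5 = -2·165 + 3·-51 = -483
  a_6 = -2·-483 + 3·165 = 1461
  a_7 = -2·1461 + 3·-483 = -4371
  a_8 = -2·-4371 + 3·1461 = 13125
  a_9 = -2·13125 + 3·-4371 = -39363
  a_10 = -2·-39363 + 3·13125 = 118101

-2,3 ; 118101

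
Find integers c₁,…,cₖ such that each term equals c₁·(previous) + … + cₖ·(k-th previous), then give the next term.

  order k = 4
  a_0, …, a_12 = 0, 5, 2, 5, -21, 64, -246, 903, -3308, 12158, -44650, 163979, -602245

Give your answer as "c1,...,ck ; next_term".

-3,2,-2,-1 ; 2211835

  a_4 = -3·5 + 2·2 + -2·5 + -1·0 = -21
  a_5 = -3·-21 + 2·5 + -2·2 + -1·5 = 64
  a_6 = -3·64 + 2·-21 + -2·5 + -1·2 = -246
  a_7 = -3·-246 + 2·64 + -2·-21 + -1·5 = 903
  a_8 = -3·903 + 2·-246 + -2·64 + -1·-21 = -3308
  a_9 = -3·-3308 + 2·903 + -2·-246 + -1·64 = 12158
  a_10 = -3·12158 + 2·-3308 + -2·903 + -1·-246 = -44650
  a_11 = -3·-44650 + 2·12158 + -2·-3308 + -1·903 = 163979
  a_12 = -3·163979 + 2·-44650 + -2·12158 + -1·-3308 = -602245
  a_13 = -3·-602245 + 2·163979 + -2·-44650 + -1·12158 = 2211835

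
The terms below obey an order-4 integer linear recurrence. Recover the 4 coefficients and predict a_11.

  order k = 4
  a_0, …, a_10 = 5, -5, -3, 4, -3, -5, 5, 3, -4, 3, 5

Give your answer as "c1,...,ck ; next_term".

  a_4 = 1·4 + -1·-3 + 1·-5 + -1·5 = -3
  a_5 = 1·-3 + -1·4 + 1·-3 + -1·-5 = -5
  a_6 = 1·-5 + -1·-3 + 1·4 + -1·-3 = 5
  a_7 = 1·5 + -1·-5 + 1·-3 + -1·4 = 3
  a_8 = 1·3 + -1·5 + 1·-5 + -1·-3 = -4
  a_9 = 1·-4 + -1·3 + 1·5 + -1·-5 = 3
  a_10 = 1·3 + -1·-4 + 1·3 + -1·5 = 5
  a_11 = 1·5 + -1·3 + 1·-4 + -1·3 = -5

1,-1,1,-1 ; -5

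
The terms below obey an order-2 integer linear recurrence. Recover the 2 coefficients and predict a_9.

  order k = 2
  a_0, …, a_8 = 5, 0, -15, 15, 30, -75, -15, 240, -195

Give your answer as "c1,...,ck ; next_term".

  a_2 = -1·0 + -3·5 = -15
  a_3 = -1·-15 + -3·0 = 15
  a_4 = -1·15 + -3·-15 = 30
  a_5 = -1·30 + -3·15 = -75
  a_6 = -1·-75 + -3·30 = -15
  a_7 = -1·-15 + -3·-75 = 240
  a_8 = -1·240 + -3·-15 = -195
  a_9 = -1·-195 + -3·240 = -525

-1,-3 ; -525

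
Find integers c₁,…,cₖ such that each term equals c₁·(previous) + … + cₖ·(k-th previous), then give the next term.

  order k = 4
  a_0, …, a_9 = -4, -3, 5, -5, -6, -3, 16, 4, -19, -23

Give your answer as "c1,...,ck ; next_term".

0,-1,-1,1 ; 31

  a_4 = 0·-5 + -1·5 + -1·-3 + 1·-4 = -6
  a_5 = 0·-6 + -1·-5 + -1·5 + 1·-3 = -3
  a_6 = 0·-3 + -1·-6 + -1·-5 + 1·5 = 16
  a_7 = 0·16 + -1·-3 + -1·-6 + 1·-5 = 4
  a_8 = 0·4 + -1·16 + -1·-3 + 1·-6 = -19
  a_9 = 0·-19 + -1·4 + -1·16 + 1·-3 = -23
  a_10 = 0·-23 + -1·-19 + -1·4 + 1·16 = 31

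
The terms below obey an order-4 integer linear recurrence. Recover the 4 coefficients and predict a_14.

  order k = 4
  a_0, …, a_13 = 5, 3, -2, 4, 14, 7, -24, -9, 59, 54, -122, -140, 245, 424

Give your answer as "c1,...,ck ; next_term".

0,-1,-1,3 ; -471

  a_4 = 0·4 + -1·-2 + -1·3 + 3·5 = 14
  a_5 = 0·14 + -1·4 + -1·-2 + 3·3 = 7
  a_6 = 0·7 + -1·14 + -1·4 + 3·-2 = -24
  a_7 = 0·-24 + -1·7 + -1·14 + 3·4 = -9
  a_8 = 0·-9 + -1·-24 + -1·7 + 3·14 = 59
  a_9 = 0·59 + -1·-9 + -1·-24 + 3·7 = 54
  a_10 = 0·54 + -1·59 + -1·-9 + 3·-24 = -122
  a_11 = 0·-122 + -1·54 + -1·59 + 3·-9 = -140
  a_12 = 0·-140 + -1·-122 + -1·54 + 3·59 = 245
  a_13 = 0·245 + -1·-140 + -1·-122 + 3·54 = 424
  a_14 = 0·424 + -1·245 + -1·-140 + 3·-122 = -471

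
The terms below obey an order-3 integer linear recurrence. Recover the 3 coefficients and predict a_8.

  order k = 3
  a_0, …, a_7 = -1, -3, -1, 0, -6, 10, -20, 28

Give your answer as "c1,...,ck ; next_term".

  a_3 = -2·-1 + 0·-3 + 2·-1 = 0
  a_4 = -2·0 + 0·-1 + 2·-3 = -6
  a_5 = -2·-6 + 0·0 + 2·-1 = 10
  a_6 = -2·10 + 0·-6 + 2·0 = -20
  a_7 = -2·-20 + 0·10 + 2·-6 = 28
  a_8 = -2·28 + 0·-20 + 2·10 = -36

-2,0,2 ; -36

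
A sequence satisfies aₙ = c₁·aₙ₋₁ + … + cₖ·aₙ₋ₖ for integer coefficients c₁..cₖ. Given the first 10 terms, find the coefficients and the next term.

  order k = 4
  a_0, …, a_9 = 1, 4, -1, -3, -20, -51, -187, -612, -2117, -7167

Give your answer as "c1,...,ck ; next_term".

  a_4 = 3·-3 + 2·-1 + -3·4 + 3·1 = -20
  a_5 = 3·-20 + 2·-3 + -3·-1 + 3·4 = -51
  a_6 = 3·-51 + 2·-20 + -3·-3 + 3·-1 = -187
  a_7 = 3·-187 + 2·-51 + -3·-20 + 3·-3 = -612
  a_8 = 3·-612 + 2·-187 + -3·-51 + 3·-20 = -2117
  a_9 = 3·-2117 + 2·-612 + -3·-187 + 3·-51 = -7167
  a_10 = 3·-7167 + 2·-2117 + -3·-612 + 3·-187 = -24460

3,2,-3,3 ; -24460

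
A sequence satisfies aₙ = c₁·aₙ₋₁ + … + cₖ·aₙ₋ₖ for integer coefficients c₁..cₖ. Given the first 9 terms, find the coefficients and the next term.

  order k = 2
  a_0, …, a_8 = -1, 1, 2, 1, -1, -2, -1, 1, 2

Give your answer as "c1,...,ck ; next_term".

  a_2 = 1·1 + -1·-1 = 2
  a_3 = 1·2 + -1·1 = 1
  a_4 = 1·1 + -1·2 = -1
  a_5 = 1·-1 + -1·1 = -2
  a_6 = 1·-2 + -1·-1 = -1
  a_7 = 1·-1 + -1·-2 = 1
  a_8 = 1·1 + -1·-1 = 2
  a_9 = 1·2 + -1·1 = 1

1,-1 ; 1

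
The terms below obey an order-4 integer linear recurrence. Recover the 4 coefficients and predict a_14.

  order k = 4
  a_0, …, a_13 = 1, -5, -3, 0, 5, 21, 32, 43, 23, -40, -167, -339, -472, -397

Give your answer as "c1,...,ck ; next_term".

1,1,-2,-2 ; 143

  a_4 = 1·0 + 1·-3 + -2·-5 + -2·1 = 5
  a_5 = 1·5 + 1·0 + -2·-3 + -2·-5 = 21
  a_6 = 1·21 + 1·5 + -2·0 + -2·-3 = 32
  a_7 = 1·32 + 1·21 + -2·5 + -2·0 = 43
  a_8 = 1·43 + 1·32 + -2·21 + -2·5 = 23
  a_9 = 1·23 + 1·43 + -2·32 + -2·21 = -40
  a_10 = 1·-40 + 1·23 + -2·43 + -2·32 = -167
  a_11 = 1·-167 + 1·-40 + -2·23 + -2·43 = -339
  a_12 = 1·-339 + 1·-167 + -2·-40 + -2·23 = -472
  a_13 = 1·-472 + 1·-339 + -2·-167 + -2·-40 = -397
  a_14 = 1·-397 + 1·-472 + -2·-339 + -2·-167 = 143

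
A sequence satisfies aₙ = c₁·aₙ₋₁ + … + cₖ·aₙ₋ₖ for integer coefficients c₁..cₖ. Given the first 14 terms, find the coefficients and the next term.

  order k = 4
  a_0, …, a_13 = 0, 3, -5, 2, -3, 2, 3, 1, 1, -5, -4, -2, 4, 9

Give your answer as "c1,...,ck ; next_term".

  a_4 = 0·2 + 0·-5 + -1·3 + -1·0 = -3
  a_5 = 0·-3 + 0·2 + -1·-5 + -1·3 = 2
  a_6 = 0·2 + 0·-3 + -1·2 + -1·-5 = 3
  a_7 = 0·3 + 0·2 + -1·-3 + -1·2 = 1
  a_8 = 0·1 + 0·3 + -1·2 + -1·-3 = 1
  a_9 = 0·1 + 0·1 + -1·3 + -1·2 = -5
  a_10 = 0·-5 + 0·1 + -1·1 + -1·3 = -4
  a_11 = 0·-4 + 0·-5 + -1·1 + -1·1 = -2
  a_12 = 0·-2 + 0·-4 + -1·-5 + -1·1 = 4
  a_13 = 0·4 + 0·-2 + -1·-4 + -1·-5 = 9
  a_14 = 0·9 + 0·4 + -1·-2 + -1·-4 = 6

0,0,-1,-1 ; 6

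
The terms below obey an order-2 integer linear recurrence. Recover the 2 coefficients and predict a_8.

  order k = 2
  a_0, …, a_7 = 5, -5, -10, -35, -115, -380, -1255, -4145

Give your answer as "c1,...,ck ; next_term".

3,1 ; -13690

  a_2 = 3·-5 + 1·5 = -10
  a_3 = 3·-10 + 1·-5 = -35
  a_4 = 3·-35 + 1·-10 = -115
  a_5 = 3·-115 + 1·-35 = -380
  a_6 = 3·-380 + 1·-115 = -1255
  a_7 = 3·-1255 + 1·-380 = -4145
  a_8 = 3·-4145 + 1·-1255 = -13690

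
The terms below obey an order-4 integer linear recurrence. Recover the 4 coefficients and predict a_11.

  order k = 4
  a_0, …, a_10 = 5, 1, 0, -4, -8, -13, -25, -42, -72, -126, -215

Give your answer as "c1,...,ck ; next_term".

  a_4 = 1·-4 + 1·0 + 1·1 + -1·5 = -8
  a_5 = 1·-8 + 1·-4 + 1·0 + -1·1 = -13
  a_6 = 1·-13 + 1·-8 + 1·-4 + -1·0 = -25
  a_7 = 1·-25 + 1·-13 + 1·-8 + -1·-4 = -42
  a_8 = 1·-42 + 1·-25 + 1·-13 + -1·-8 = -72
  a_9 = 1·-72 + 1·-42 + 1·-25 + -1·-13 = -126
  a_10 = 1·-126 + 1·-72 + 1·-42 + -1·-25 = -215
  a_11 = 1·-215 + 1·-126 + 1·-72 + -1·-42 = -371

1,1,1,-1 ; -371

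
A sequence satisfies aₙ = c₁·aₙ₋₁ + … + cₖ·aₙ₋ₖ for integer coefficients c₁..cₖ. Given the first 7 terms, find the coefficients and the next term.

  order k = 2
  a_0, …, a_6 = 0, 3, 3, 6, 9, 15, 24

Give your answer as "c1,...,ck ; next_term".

1,1 ; 39

  a_2 = 1·3 + 1·0 = 3
  a_3 = 1·3 + 1·3 = 6
  a_4 = 1·6 + 1·3 = 9
  a_5 = 1·9 + 1·6 = 15
  a_6 = 1·15 + 1·9 = 24
  a_7 = 1·24 + 1·15 = 39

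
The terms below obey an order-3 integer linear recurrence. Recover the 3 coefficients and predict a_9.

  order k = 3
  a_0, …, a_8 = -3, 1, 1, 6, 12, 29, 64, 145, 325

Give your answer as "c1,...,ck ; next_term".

  a_3 = 2·1 + 1·1 + -1·-3 = 6
  a_4 = 2·6 + 1·1 + -1·1 = 12
  a_5 = 2·12 + 1·6 + -1·1 = 29
  a_6 = 2·29 + 1·12 + -1·6 = 64
  a_7 = 2·64 + 1·29 + -1·12 = 145
  a_8 = 2·145 + 1·64 + -1·29 = 325
  a_9 = 2·325 + 1·145 + -1·64 = 731

2,1,-1 ; 731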